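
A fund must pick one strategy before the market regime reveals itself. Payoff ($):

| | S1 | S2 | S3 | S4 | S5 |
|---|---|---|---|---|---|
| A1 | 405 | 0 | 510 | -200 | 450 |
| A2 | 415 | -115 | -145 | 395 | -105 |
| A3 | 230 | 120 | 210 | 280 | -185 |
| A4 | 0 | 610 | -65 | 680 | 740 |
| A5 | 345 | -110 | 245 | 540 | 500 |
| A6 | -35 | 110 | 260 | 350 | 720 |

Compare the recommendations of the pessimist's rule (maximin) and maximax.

Row minima: A1=-200, A2=-145, A3=-185, A4=-65, A5=-110, A6=-35
Best worst-case = -35 → A6.
Row maxima: A1=510, A2=415, A3=280, A4=740, A5=540, A6=720
Best best-case = 740 → A4.

maximin → A6; maximax → A4 (disagree)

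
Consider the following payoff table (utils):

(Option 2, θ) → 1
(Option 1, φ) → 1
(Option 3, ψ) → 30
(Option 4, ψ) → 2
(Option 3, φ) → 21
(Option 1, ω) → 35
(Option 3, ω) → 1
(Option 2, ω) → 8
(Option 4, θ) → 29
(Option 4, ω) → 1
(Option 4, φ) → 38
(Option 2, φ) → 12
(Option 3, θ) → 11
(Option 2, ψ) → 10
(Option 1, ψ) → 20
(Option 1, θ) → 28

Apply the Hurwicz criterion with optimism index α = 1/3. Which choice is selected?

Option 4

Option 1: 1/3·35 + 2/3·1 = 37/3
Option 2: 1/3·12 + 2/3·1 = 14/3
Option 3: 1/3·30 + 2/3·1 = 32/3
Option 4: 1/3·38 + 2/3·1 = 40/3
Highest Hurwicz score = 40/3 → Option 4.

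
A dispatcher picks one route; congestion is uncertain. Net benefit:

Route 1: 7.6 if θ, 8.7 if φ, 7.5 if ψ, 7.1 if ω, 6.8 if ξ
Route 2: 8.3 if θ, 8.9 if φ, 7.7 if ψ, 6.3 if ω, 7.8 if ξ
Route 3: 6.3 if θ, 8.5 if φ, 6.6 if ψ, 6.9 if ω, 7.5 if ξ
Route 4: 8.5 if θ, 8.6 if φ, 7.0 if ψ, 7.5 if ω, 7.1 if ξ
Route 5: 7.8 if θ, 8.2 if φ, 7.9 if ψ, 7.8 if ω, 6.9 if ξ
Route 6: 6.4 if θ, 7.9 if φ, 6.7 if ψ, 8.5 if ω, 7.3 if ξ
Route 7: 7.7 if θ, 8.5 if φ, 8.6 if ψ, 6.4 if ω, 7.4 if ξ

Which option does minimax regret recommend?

Column bests: θ=8.5, φ=8.9, ψ=8.6, ω=8.5, ξ=7.8.
Route 1 regrets: 0.9, 0.2, 1.1, 1.4, 1.0 → max 1.4
Route 2 regrets: 0.2, 0.0, 0.9, 2.2, 0.0 → max 2.2
Route 3 regrets: 2.2, 0.4, 2.0, 1.6, 0.3 → max 2.2
Route 4 regrets: 0.0, 0.3, 1.6, 1.0, 0.7 → max 1.6
Route 5 regrets: 0.7, 0.7, 0.7, 0.7, 0.9 → max 0.9
Route 6 regrets: 2.1, 1.0, 1.9, 0.0, 0.5 → max 2.1
Route 7 regrets: 0.8, 0.4, 0.0, 2.1, 0.4 → max 2.1
Smallest max regret = 0.9 → Route 5.

Route 5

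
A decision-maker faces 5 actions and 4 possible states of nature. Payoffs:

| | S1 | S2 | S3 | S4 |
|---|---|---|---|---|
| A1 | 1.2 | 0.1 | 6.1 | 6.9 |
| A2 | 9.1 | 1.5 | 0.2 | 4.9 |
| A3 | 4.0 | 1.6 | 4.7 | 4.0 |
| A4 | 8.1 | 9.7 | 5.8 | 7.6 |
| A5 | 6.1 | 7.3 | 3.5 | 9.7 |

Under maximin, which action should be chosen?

Row minima: A1=0.1, A2=0.2, A3=1.6, A4=5.8, A5=3.5
Best worst-case = 5.8 → A4.

A4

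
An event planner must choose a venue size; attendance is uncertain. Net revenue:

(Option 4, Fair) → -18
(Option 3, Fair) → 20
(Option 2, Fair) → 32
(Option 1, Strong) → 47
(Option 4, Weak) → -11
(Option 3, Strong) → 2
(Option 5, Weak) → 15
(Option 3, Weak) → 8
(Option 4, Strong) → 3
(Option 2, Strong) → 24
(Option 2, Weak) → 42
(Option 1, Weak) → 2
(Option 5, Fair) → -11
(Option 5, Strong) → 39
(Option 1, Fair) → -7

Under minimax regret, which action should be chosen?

Option 2

Column bests: Weak=42, Fair=32, Strong=47.
Option 1 regrets: 40, 39, 0 → max 40
Option 2 regrets: 0, 0, 23 → max 23
Option 3 regrets: 34, 12, 45 → max 45
Option 4 regrets: 53, 50, 44 → max 53
Option 5 regrets: 27, 43, 8 → max 43
Smallest max regret = 23 → Option 2.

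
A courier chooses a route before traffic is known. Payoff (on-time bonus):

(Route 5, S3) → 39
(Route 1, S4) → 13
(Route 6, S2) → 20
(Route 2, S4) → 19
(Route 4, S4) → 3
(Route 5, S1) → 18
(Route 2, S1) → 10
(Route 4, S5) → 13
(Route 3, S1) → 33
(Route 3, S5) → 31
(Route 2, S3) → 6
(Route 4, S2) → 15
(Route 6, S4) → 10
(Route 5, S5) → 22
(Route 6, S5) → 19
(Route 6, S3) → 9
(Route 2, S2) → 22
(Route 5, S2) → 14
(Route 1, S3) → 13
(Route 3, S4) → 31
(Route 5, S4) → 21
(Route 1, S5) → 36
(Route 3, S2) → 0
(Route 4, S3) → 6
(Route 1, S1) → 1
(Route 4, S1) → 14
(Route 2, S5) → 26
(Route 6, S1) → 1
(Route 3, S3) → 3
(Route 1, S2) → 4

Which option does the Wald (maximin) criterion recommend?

Row minima: Route 1=1, Route 2=6, Route 3=0, Route 4=3, Route 5=14, Route 6=1
Best worst-case = 14 → Route 5.

Route 5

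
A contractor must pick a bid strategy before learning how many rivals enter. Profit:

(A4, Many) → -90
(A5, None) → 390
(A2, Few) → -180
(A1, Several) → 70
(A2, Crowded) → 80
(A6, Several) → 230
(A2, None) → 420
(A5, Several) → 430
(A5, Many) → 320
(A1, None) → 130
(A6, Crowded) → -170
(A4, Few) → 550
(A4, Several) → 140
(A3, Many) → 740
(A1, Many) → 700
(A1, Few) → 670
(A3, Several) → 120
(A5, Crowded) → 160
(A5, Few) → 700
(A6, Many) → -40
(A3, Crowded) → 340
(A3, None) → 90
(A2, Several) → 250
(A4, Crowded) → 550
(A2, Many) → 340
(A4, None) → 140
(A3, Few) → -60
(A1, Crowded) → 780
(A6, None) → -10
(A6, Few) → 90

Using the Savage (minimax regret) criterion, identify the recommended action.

Column bests: None=420, Few=700, Several=430, Many=740, Crowded=780.
A1 regrets: 290, 30, 360, 40, 0 → max 360
A2 regrets: 0, 880, 180, 400, 700 → max 880
A3 regrets: 330, 760, 310, 0, 440 → max 760
A4 regrets: 280, 150, 290, 830, 230 → max 830
A5 regrets: 30, 0, 0, 420, 620 → max 620
A6 regrets: 430, 610, 200, 780, 950 → max 950
Smallest max regret = 360 → A1.

A1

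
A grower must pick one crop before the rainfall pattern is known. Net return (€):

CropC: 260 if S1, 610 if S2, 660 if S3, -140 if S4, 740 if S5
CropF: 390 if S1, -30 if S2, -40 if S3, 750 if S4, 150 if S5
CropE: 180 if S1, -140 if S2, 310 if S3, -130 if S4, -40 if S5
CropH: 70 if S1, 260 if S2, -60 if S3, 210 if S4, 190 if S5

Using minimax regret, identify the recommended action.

Column bests: S1=390, S2=610, S3=660, S4=750, S5=740.
CropC regrets: 130, 0, 0, 890, 0 → max 890
CropF regrets: 0, 640, 700, 0, 590 → max 700
CropE regrets: 210, 750, 350, 880, 780 → max 880
CropH regrets: 320, 350, 720, 540, 550 → max 720
Smallest max regret = 700 → CropF.

CropF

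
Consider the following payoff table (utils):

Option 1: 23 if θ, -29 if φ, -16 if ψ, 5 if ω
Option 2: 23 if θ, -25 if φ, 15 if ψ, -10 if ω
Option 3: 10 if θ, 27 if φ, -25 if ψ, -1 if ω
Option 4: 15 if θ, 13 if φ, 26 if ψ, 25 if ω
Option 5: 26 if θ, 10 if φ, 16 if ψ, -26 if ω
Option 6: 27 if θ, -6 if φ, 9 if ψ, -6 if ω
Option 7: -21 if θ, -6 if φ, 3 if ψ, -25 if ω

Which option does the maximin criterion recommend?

Row minima: Option 1=-29, Option 2=-25, Option 3=-25, Option 4=13, Option 5=-26, Option 6=-6, Option 7=-25
Best worst-case = 13 → Option 4.

Option 4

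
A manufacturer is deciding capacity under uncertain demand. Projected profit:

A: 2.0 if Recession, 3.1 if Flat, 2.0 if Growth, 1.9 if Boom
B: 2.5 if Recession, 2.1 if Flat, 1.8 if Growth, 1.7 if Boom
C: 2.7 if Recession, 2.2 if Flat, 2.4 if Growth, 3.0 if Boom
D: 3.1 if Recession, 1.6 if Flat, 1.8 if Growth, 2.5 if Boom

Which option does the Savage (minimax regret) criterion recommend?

Column bests: Recession=3.1, Flat=3.1, Growth=2.4, Boom=3.0.
A regrets: 1.1, 0.0, 0.4, 1.1 → max 1.1
B regrets: 0.6, 1.0, 0.6, 1.3 → max 1.3
C regrets: 0.4, 0.9, 0.0, 0.0 → max 0.9
D regrets: 0.0, 1.5, 0.6, 0.5 → max 1.5
Smallest max regret = 0.9 → C.

C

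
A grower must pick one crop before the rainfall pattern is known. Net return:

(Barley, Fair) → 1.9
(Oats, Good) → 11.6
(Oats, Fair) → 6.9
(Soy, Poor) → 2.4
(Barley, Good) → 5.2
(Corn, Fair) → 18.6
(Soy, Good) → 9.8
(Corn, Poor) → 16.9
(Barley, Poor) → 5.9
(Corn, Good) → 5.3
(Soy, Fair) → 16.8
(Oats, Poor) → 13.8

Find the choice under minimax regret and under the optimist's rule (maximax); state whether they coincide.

Column bests: Poor=16.9, Fair=18.6, Good=11.6.
Oats regrets: 3.1, 11.7, 0.0 → max 11.7
Barley regrets: 11.0, 16.7, 6.4 → max 16.7
Soy regrets: 14.5, 1.8, 1.8 → max 14.5
Corn regrets: 0.0, 0.0, 6.3 → max 6.3
Smallest max regret = 6.3 → Corn.
Row maxima: Oats=13.8, Barley=5.9, Soy=16.8, Corn=18.6
Best best-case = 18.6 → Corn.

minimax regret → Corn; maximax → Corn (agree)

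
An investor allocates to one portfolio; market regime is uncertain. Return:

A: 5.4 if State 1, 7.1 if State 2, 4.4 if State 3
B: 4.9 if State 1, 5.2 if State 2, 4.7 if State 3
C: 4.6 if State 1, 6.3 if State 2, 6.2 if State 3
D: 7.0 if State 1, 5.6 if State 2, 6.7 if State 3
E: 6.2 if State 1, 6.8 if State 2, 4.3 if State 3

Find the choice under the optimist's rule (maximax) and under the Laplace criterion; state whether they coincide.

Row maxima: A=7.1, B=5.2, C=6.3, D=7.0, E=6.8
Best best-case = 7.1 → A.
Row averages: A=169/30, B=74/15, C=5.7, D=193/30, E=173/30
Highest average = 193/30 → D.

maximax → A; laplace → D (disagree)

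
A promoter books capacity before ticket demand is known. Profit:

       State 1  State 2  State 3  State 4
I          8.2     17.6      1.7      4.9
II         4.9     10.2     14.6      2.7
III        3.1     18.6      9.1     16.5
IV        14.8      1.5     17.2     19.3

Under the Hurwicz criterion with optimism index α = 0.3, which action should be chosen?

I: 0.3·17.6 + 0.7·1.7 = 6.47
II: 0.3·14.6 + 0.7·2.7 = 6.27
III: 0.3·18.6 + 0.7·3.1 = 7.75
IV: 0.3·19.3 + 0.7·1.5 = 6.84
Highest Hurwicz score = 7.75 → III.

III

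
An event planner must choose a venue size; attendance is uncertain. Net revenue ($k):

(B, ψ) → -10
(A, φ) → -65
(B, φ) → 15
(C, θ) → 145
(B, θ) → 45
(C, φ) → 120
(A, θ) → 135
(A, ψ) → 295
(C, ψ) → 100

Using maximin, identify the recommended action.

Row minima: A=-65, B=-10, C=100
Best worst-case = 100 → C.

C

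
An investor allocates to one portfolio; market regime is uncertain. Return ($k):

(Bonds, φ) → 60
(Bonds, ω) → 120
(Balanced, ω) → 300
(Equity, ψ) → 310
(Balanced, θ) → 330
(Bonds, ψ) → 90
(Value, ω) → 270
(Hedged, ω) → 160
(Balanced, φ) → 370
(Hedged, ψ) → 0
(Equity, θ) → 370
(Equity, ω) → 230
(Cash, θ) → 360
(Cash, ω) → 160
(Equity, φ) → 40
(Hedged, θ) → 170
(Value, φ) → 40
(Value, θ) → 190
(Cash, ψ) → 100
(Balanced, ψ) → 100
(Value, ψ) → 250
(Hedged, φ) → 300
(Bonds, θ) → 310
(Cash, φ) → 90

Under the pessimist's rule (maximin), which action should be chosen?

Row minima: Hedged=0, Balanced=100, Cash=90, Equity=40, Value=40, Bonds=60
Best worst-case = 100 → Balanced.

Balanced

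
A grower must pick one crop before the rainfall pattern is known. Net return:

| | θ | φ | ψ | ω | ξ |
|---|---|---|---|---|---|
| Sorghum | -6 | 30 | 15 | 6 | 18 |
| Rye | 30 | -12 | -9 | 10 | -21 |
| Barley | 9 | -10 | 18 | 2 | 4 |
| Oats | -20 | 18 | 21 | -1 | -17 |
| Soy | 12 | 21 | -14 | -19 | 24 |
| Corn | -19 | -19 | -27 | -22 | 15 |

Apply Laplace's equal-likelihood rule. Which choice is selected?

Row averages: Sorghum=12.6, Rye=-0.4, Barley=4.6, Oats=0.2, Soy=4.8, Corn=-14.4
Highest average = 12.6 → Sorghum.

Sorghum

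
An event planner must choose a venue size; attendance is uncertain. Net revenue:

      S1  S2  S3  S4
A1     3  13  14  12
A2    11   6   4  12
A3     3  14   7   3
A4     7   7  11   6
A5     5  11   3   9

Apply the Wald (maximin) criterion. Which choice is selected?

A4

Row minima: A1=3, A2=4, A3=3, A4=6, A5=3
Best worst-case = 6 → A4.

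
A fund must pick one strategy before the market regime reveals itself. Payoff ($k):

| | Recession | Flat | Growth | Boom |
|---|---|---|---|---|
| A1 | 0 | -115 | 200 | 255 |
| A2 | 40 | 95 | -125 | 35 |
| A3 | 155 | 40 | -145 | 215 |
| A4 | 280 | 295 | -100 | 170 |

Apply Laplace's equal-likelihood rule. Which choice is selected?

A4

Row averages: A1=85, A2=11.25, A3=66.25, A4=161.25
Highest average = 161.25 → A4.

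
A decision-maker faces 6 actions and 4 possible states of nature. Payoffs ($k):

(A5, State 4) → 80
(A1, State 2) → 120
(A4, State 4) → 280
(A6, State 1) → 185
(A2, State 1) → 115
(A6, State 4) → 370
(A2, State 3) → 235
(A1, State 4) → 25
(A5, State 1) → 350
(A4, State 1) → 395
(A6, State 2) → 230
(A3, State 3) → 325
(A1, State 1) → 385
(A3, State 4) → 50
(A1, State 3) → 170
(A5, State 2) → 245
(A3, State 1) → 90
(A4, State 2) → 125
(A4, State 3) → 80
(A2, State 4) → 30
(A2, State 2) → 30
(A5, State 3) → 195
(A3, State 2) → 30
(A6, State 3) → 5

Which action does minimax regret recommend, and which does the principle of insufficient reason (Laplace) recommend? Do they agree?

minimax regret → A4; laplace → A4 (agree)

Column bests: State 1=395, State 2=245, State 3=325, State 4=370.
A1 regrets: 10, 125, 155, 345 → max 345
A2 regrets: 280, 215, 90, 340 → max 340
A3 regrets: 305, 215, 0, 320 → max 320
A4 regrets: 0, 120, 245, 90 → max 245
A5 regrets: 45, 0, 130, 290 → max 290
A6 regrets: 210, 15, 320, 0 → max 320
Smallest max regret = 245 → A4.
Row averages: A1=175, A2=102.5, A3=123.75, A4=220, A5=217.5, A6=197.5
Highest average = 220 → A4.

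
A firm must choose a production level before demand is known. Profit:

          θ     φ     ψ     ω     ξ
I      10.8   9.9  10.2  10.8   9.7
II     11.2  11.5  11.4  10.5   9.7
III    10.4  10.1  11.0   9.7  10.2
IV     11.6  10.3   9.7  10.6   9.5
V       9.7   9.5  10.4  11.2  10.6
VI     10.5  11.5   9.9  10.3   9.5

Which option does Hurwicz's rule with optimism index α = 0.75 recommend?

IV

I: 0.75·10.8 + 0.25·9.7 = 10.525
II: 0.75·11.5 + 0.25·9.7 = 11.05
III: 0.75·11.0 + 0.25·9.7 = 10.675
IV: 0.75·11.6 + 0.25·9.5 = 11.075
V: 0.75·11.2 + 0.25·9.5 = 10.775
VI: 0.75·11.5 + 0.25·9.5 = 11
Highest Hurwicz score = 11.075 → IV.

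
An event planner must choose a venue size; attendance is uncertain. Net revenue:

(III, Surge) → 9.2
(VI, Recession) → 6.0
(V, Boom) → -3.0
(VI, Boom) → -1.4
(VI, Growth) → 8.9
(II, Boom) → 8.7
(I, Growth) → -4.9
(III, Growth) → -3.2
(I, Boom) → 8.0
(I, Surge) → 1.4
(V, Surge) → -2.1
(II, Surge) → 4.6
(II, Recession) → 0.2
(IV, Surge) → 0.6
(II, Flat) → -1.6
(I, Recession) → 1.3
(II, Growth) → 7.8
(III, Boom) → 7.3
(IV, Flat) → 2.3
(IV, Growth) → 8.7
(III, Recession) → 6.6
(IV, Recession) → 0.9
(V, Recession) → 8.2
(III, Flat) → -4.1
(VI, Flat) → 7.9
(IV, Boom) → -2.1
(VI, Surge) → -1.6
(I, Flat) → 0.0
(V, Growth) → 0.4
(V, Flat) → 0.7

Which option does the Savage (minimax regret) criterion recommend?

Column bests: Recession=8.2, Flat=7.9, Growth=8.9, Boom=8.7, Surge=9.2.
I regrets: 6.9, 7.9, 13.8, 0.7, 7.8 → max 13.8
II regrets: 8.0, 9.5, 1.1, 0.0, 4.6 → max 9.5
III regrets: 1.6, 12.0, 12.1, 1.4, 0.0 → max 12.1
IV regrets: 7.3, 5.6, 0.2, 10.8, 8.6 → max 10.8
V regrets: 0.0, 7.2, 8.5, 11.7, 11.3 → max 11.7
VI regrets: 2.2, 0.0, 0.0, 10.1, 10.8 → max 10.8
Smallest max regret = 9.5 → II.

II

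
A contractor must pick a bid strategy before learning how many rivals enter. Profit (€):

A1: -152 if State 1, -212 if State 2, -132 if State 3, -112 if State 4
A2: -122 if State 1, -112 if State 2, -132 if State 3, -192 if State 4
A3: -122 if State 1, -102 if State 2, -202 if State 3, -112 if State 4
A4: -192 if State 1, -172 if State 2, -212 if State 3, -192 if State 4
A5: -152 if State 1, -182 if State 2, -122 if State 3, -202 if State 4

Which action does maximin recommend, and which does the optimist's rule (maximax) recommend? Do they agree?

maximin → A2; maximax → A3 (disagree)

Row minima: A1=-212, A2=-192, A3=-202, A4=-212, A5=-202
Best worst-case = -192 → A2.
Row maxima: A1=-112, A2=-112, A3=-102, A4=-172, A5=-122
Best best-case = -102 → A3.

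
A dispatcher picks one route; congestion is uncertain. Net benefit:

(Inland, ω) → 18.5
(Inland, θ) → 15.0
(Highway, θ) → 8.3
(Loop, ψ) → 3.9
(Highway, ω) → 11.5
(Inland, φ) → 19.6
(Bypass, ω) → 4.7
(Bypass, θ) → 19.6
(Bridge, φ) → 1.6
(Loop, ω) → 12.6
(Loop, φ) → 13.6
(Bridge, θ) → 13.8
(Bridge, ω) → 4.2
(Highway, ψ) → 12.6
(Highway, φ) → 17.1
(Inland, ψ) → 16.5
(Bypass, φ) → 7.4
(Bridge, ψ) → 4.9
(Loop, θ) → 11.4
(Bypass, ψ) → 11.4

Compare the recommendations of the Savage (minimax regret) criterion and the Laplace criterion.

Column bests: θ=19.6, φ=19.6, ψ=16.5, ω=18.5.
Loop regrets: 8.2, 6.0, 12.6, 5.9 → max 12.6
Bypass regrets: 0.0, 12.2, 5.1, 13.8 → max 13.8
Highway regrets: 11.3, 2.5, 3.9, 7.0 → max 11.3
Inland regrets: 4.6, 0.0, 0.0, 0.0 → max 4.6
Bridge regrets: 5.8, 18.0, 11.6, 14.3 → max 18.0
Smallest max regret = 4.6 → Inland.
Row averages: Loop=10.375, Bypass=10.775, Highway=12.375, Inland=17.4, Bridge=6.125
Highest average = 17.4 → Inland.

minimax regret → Inland; laplace → Inland (agree)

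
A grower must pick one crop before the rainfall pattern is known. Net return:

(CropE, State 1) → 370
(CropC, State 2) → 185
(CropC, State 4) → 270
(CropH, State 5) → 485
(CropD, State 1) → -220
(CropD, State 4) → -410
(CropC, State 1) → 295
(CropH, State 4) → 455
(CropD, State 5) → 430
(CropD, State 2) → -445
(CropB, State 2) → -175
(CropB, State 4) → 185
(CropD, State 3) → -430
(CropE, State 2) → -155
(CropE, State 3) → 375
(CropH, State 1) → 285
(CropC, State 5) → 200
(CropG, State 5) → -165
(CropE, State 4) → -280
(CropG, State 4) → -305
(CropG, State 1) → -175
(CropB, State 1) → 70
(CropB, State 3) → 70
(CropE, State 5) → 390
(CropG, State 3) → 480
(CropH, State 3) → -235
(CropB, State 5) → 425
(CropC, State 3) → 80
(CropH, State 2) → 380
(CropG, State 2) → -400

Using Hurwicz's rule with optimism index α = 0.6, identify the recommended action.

CropC

CropE: 0.6·390 + 0.4·(-280) = 122
CropH: 0.6·485 + 0.4·(-235) = 197
CropG: 0.6·480 + 0.4·(-400) = 128
CropB: 0.6·425 + 0.4·(-175) = 185
CropD: 0.6·430 + 0.4·(-445) = 80
CropC: 0.6·295 + 0.4·80 = 209
Highest Hurwicz score = 209 → CropC.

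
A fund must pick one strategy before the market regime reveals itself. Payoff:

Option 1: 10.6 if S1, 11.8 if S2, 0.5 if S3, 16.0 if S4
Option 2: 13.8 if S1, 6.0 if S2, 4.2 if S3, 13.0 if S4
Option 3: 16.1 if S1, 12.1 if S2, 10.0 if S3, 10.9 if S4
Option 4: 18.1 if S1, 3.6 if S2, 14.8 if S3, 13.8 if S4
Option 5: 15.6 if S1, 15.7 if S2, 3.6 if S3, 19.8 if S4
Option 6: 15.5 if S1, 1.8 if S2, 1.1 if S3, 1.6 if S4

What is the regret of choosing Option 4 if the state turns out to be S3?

Best payoff under S3 is 14.8.
Regret = 14.8 − 14.8 = 0.0.

0.0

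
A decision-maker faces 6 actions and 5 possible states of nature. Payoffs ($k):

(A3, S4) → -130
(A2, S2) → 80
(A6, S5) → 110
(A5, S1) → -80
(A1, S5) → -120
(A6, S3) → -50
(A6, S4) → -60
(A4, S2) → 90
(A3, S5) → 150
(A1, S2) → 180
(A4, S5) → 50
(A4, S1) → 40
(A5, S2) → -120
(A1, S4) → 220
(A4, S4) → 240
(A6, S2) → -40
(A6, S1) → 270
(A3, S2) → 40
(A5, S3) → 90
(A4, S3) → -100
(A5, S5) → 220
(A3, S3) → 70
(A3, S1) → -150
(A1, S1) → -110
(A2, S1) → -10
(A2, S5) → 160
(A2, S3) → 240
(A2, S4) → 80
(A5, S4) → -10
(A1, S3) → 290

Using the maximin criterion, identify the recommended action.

A2

Row minima: A1=-120, A2=-10, A3=-150, A4=-100, A5=-120, A6=-60
Best worst-case = -10 → A2.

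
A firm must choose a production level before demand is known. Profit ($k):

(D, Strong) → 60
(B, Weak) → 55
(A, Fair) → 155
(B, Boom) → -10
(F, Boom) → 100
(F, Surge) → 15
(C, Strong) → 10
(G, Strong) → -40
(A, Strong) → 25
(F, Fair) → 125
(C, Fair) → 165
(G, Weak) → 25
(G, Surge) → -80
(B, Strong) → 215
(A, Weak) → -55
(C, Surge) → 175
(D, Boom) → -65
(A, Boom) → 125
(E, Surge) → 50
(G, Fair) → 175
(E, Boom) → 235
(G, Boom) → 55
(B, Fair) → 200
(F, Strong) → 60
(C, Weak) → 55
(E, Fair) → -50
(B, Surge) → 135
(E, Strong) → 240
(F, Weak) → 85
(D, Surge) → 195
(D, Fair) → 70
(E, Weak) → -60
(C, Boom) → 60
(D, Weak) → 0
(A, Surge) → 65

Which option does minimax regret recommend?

Column bests: Weak=85, Fair=200, Strong=240, Boom=235, Surge=195.
A regrets: 140, 45, 215, 110, 130 → max 215
B regrets: 30, 0, 25, 245, 60 → max 245
C regrets: 30, 35, 230, 175, 20 → max 230
D regrets: 85, 130, 180, 300, 0 → max 300
E regrets: 145, 250, 0, 0, 145 → max 250
F regrets: 0, 75, 180, 135, 180 → max 180
G regrets: 60, 25, 280, 180, 275 → max 280
Smallest max regret = 180 → F.

F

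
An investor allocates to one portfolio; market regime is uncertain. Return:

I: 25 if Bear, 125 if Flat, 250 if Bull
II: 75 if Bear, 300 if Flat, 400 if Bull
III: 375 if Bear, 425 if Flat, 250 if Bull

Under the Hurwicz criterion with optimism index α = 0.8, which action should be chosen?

I: 0.8·250 + 0.2·25 = 205
II: 0.8·400 + 0.2·75 = 335
III: 0.8·425 + 0.2·250 = 390
Highest Hurwicz score = 390 → III.

III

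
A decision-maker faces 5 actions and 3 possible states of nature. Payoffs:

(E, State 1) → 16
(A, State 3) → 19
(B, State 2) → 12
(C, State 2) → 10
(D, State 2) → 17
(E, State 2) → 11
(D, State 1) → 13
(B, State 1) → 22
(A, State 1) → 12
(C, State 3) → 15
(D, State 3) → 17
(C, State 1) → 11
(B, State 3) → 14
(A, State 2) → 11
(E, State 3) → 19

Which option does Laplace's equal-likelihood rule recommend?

B

Row averages: A=14, B=16, C=12, D=47/3, E=46/3
Highest average = 16 → B.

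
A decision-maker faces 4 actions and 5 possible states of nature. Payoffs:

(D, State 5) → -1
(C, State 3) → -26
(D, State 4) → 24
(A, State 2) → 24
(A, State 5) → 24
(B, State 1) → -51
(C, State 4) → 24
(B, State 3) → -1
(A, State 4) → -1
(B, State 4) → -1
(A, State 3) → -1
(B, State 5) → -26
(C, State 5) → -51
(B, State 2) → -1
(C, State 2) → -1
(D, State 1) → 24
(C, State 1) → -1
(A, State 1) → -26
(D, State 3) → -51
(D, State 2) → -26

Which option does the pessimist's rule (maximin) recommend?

Row minima: A=-26, B=-51, C=-51, D=-51
Best worst-case = -26 → A.

A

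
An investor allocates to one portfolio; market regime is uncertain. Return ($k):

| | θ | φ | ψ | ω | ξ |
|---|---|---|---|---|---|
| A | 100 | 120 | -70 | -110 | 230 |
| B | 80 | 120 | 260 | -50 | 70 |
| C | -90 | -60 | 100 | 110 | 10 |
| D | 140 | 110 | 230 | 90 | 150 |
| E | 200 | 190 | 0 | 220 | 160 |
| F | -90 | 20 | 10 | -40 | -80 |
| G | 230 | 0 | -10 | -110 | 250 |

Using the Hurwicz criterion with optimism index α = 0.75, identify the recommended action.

A: 0.75·230 + 0.25·(-110) = 145
B: 0.75·260 + 0.25·(-50) = 182.5
C: 0.75·110 + 0.25·(-90) = 60
D: 0.75·230 + 0.25·90 = 195
E: 0.75·220 + 0.25·0 = 165
F: 0.75·20 + 0.25·(-90) = -7.5
G: 0.75·250 + 0.25·(-110) = 160
Highest Hurwicz score = 195 → D.

D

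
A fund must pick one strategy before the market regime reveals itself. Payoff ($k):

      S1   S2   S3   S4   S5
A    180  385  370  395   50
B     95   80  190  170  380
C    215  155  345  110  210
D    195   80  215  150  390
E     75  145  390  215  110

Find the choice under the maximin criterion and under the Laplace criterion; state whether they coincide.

maximin → C; laplace → A (disagree)

Row minima: A=50, B=80, C=110, D=80, E=75
Best worst-case = 110 → C.
Row averages: A=276, B=183, C=207, D=206, E=187
Highest average = 276 → A.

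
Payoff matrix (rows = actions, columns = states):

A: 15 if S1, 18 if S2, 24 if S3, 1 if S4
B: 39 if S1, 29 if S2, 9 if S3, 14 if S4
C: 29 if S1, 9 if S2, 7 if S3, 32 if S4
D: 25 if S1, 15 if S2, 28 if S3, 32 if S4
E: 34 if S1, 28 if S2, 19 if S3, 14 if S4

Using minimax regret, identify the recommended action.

Column bests: S1=39, S2=29, S3=28, S4=32.
A regrets: 24, 11, 4, 31 → max 31
B regrets: 0, 0, 19, 18 → max 19
C regrets: 10, 20, 21, 0 → max 21
D regrets: 14, 14, 0, 0 → max 14
E regrets: 5, 1, 9, 18 → max 18
Smallest max regret = 14 → D.

D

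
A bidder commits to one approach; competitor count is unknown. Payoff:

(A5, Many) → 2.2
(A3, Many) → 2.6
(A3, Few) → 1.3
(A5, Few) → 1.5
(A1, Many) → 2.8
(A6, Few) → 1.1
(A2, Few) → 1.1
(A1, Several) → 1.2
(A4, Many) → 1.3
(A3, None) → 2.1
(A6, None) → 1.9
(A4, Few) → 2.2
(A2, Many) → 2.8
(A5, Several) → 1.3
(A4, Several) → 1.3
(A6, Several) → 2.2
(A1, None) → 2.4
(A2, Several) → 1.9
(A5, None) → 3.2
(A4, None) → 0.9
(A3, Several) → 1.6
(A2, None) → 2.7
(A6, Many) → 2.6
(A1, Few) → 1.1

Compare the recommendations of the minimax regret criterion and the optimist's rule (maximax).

minimax regret → A5; maximax → A5 (agree)

Column bests: None=3.2, Few=2.2, Several=2.2, Many=2.8.
A1 regrets: 0.8, 1.1, 1.0, 0.0 → max 1.1
A2 regrets: 0.5, 1.1, 0.3, 0.0 → max 1.1
A3 regrets: 1.1, 0.9, 0.6, 0.2 → max 1.1
A4 regrets: 2.3, 0.0, 0.9, 1.5 → max 2.3
A5 regrets: 0.0, 0.7, 0.9, 0.6 → max 0.9
A6 regrets: 1.3, 1.1, 0.0, 0.2 → max 1.3
Smallest max regret = 0.9 → A5.
Row maxima: A1=2.8, A2=2.8, A3=2.6, A4=2.2, A5=3.2, A6=2.6
Best best-case = 3.2 → A5.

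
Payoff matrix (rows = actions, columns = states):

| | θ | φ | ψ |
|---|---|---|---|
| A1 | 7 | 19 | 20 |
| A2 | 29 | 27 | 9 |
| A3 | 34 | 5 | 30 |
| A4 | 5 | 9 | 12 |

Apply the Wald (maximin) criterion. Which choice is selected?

A2

Row minima: A1=7, A2=9, A3=5, A4=5
Best worst-case = 9 → A2.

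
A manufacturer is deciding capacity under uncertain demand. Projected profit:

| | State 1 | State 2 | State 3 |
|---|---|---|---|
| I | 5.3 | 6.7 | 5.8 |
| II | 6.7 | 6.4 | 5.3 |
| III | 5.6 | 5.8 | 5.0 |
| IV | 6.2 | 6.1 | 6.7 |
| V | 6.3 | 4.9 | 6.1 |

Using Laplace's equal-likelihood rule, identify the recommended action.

IV

Row averages: I=89/15, II=92/15, III=82/15, IV=19/3, V=173/30
Highest average = 19/3 → IV.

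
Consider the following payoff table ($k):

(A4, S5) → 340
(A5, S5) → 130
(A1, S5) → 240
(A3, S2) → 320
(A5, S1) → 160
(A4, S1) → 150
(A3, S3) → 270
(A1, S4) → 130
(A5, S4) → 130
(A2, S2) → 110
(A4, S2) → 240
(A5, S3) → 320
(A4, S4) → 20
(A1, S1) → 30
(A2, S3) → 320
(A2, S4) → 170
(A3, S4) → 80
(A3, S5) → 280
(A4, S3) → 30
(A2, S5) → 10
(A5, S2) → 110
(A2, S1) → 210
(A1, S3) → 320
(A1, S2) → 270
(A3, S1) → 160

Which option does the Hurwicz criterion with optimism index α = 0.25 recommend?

A5

A1: 0.25·320 + 0.75·30 = 102.5
A2: 0.25·320 + 0.75·10 = 87.5
A3: 0.25·320 + 0.75·80 = 140
A4: 0.25·340 + 0.75·20 = 100
A5: 0.25·320 + 0.75·110 = 162.5
Highest Hurwicz score = 162.5 → A5.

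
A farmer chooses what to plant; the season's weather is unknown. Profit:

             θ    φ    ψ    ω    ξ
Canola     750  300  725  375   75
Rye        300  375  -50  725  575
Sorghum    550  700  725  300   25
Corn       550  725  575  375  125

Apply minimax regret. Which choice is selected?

Column bests: θ=750, φ=725, ψ=725, ω=725, ξ=575.
Canola regrets: 0, 425, 0, 350, 500 → max 500
Rye regrets: 450, 350, 775, 0, 0 → max 775
Sorghum regrets: 200, 25, 0, 425, 550 → max 550
Corn regrets: 200, 0, 150, 350, 450 → max 450
Smallest max regret = 450 → Corn.

Corn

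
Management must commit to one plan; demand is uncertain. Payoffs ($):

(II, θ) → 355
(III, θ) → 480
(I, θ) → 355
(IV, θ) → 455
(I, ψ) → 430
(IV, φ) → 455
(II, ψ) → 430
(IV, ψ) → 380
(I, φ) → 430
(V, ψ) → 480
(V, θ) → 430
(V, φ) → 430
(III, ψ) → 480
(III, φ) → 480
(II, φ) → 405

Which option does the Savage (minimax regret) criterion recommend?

III

Column bests: θ=480, φ=480, ψ=480.
I regrets: 125, 50, 50 → max 125
II regrets: 125, 75, 50 → max 125
III regrets: 0, 0, 0 → max 0
IV regrets: 25, 25, 100 → max 100
V regrets: 50, 50, 0 → max 50
Smallest max regret = 0 → III.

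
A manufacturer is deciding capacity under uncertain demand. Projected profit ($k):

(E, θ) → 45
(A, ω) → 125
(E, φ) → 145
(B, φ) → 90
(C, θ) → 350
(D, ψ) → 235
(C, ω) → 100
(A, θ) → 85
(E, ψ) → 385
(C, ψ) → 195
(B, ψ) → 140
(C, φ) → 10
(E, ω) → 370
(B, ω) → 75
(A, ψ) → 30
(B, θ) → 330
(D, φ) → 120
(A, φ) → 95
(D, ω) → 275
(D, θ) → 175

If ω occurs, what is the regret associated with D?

95

Best payoff under ω is 370.
Regret = 370 − 275 = 95.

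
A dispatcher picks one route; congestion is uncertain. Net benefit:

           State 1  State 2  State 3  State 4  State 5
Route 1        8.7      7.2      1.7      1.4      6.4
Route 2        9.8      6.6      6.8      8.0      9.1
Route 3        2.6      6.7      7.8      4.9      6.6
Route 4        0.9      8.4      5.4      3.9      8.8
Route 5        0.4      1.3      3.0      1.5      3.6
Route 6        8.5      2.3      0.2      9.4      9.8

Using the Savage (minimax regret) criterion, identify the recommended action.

Route 2

Column bests: State 1=9.8, State 2=8.4, State 3=7.8, State 4=9.4, State 5=9.8.
Route 1 regrets: 1.1, 1.2, 6.1, 8.0, 3.4 → max 8.0
Route 2 regrets: 0.0, 1.8, 1.0, 1.4, 0.7 → max 1.8
Route 3 regrets: 7.2, 1.7, 0.0, 4.5, 3.2 → max 7.2
Route 4 regrets: 8.9, 0.0, 2.4, 5.5, 1.0 → max 8.9
Route 5 regrets: 9.4, 7.1, 4.8, 7.9, 6.2 → max 9.4
Route 6 regrets: 1.3, 6.1, 7.6, 0.0, 0.0 → max 7.6
Smallest max regret = 1.8 → Route 2.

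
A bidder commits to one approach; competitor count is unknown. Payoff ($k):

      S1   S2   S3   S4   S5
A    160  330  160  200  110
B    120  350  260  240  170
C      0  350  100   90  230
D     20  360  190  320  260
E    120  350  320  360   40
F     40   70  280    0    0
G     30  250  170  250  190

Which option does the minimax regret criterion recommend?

Column bests: S1=160, S2=360, S3=320, S4=360, S5=260.
A regrets: 0, 30, 160, 160, 150 → max 160
B regrets: 40, 10, 60, 120, 90 → max 120
C regrets: 160, 10, 220, 270, 30 → max 270
D regrets: 140, 0, 130, 40, 0 → max 140
E regrets: 40, 10, 0, 0, 220 → max 220
F regrets: 120, 290, 40, 360, 260 → max 360
G regrets: 130, 110, 150, 110, 70 → max 150
Smallest max regret = 120 → B.

B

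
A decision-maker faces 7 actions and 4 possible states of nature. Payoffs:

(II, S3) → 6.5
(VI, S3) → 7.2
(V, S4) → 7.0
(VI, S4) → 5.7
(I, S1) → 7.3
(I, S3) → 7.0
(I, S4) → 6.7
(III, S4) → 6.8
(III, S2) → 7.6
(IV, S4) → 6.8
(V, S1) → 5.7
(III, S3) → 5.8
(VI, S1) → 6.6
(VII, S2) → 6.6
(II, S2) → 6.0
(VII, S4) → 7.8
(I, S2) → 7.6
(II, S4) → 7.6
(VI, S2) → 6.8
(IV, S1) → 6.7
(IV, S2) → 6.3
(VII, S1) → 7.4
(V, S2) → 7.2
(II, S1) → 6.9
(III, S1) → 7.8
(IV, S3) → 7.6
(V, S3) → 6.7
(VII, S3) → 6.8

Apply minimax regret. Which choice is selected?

Column bests: S1=7.8, S2=7.6, S3=7.6, S4=7.8.
I regrets: 0.5, 0.0, 0.6, 1.1 → max 1.1
II regrets: 0.9, 1.6, 1.1, 0.2 → max 1.6
III regrets: 0.0, 0.0, 1.8, 1.0 → max 1.8
IV regrets: 1.1, 1.3, 0.0, 1.0 → max 1.3
V regrets: 2.1, 0.4, 0.9, 0.8 → max 2.1
VI regrets: 1.2, 0.8, 0.4, 2.1 → max 2.1
VII regrets: 0.4, 1.0, 0.8, 0.0 → max 1.0
Smallest max regret = 1.0 → VII.

VII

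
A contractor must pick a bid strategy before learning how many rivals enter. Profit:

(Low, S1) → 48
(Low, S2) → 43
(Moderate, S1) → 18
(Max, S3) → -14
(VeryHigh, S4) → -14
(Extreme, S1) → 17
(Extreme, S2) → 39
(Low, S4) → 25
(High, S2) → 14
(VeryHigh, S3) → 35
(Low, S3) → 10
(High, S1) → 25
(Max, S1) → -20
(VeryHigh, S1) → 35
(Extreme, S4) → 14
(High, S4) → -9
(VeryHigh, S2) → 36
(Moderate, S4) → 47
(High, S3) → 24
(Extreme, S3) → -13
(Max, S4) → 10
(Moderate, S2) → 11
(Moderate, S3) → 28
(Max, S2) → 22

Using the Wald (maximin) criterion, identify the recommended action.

Row minima: Low=10, Moderate=11, High=-9, VeryHigh=-14, Extreme=-13, Max=-20
Best worst-case = 11 → Moderate.

Moderate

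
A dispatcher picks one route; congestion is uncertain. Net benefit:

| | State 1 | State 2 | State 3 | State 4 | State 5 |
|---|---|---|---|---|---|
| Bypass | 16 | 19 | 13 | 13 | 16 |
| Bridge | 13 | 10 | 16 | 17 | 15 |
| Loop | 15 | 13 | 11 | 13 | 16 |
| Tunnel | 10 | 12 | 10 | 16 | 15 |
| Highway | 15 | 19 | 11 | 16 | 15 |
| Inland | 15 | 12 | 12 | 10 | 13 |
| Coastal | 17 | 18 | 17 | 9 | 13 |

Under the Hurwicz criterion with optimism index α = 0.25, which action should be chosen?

Bypass

Bypass: 0.25·19 + 0.75·13 = 14.5
Bridge: 0.25·17 + 0.75·10 = 11.75
Loop: 0.25·16 + 0.75·11 = 12.25
Tunnel: 0.25·16 + 0.75·10 = 11.5
Highway: 0.25·19 + 0.75·11 = 13
Inland: 0.25·15 + 0.75·10 = 11.25
Coastal: 0.25·18 + 0.75·9 = 11.25
Highest Hurwicz score = 14.5 → Bypass.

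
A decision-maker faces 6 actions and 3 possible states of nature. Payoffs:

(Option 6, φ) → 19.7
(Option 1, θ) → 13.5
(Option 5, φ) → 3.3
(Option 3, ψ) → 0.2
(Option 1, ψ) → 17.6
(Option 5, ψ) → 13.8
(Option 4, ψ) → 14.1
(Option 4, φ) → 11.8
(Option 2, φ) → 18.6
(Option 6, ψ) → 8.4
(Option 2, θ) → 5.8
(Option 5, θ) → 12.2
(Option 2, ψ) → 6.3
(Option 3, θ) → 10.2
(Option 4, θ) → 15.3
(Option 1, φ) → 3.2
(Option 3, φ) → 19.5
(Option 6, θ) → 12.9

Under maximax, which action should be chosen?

Row maxima: Option 1=17.6, Option 2=18.6, Option 3=19.5, Option 4=15.3, Option 5=13.8, Option 6=19.7
Best best-case = 19.7 → Option 6.

Option 6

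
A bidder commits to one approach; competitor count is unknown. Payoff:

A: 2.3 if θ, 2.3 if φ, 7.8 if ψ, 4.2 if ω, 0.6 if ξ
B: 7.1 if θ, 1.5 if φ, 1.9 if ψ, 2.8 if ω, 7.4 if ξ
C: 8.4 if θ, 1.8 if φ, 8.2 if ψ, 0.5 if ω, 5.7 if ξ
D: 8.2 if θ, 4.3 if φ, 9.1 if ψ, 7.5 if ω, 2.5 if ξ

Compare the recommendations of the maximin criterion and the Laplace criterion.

maximin → D; laplace → D (agree)

Row minima: A=0.6, B=1.5, C=0.5, D=2.5
Best worst-case = 2.5 → D.
Row averages: A=3.44, B=4.14, C=4.92, D=6.32
Highest average = 6.32 → D.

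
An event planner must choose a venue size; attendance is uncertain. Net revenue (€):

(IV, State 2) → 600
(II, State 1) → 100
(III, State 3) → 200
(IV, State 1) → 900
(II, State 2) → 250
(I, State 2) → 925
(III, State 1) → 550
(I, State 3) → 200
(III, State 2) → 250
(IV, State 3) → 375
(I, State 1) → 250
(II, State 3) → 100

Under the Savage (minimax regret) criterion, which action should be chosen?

Column bests: State 1=900, State 2=925, State 3=375.
I regrets: 650, 0, 175 → max 650
II regrets: 800, 675, 275 → max 800
III regrets: 350, 675, 175 → max 675
IV regrets: 0, 325, 0 → max 325
Smallest max regret = 325 → IV.

IV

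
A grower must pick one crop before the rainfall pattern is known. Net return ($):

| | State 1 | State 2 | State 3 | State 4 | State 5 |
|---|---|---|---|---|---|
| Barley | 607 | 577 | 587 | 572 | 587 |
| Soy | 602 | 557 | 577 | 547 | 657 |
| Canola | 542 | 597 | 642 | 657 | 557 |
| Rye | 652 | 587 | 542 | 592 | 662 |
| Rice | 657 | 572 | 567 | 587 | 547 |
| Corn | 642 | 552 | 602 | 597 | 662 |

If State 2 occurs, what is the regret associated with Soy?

40

Best payoff under State 2 is 597.
Regret = 597 − 557 = 40.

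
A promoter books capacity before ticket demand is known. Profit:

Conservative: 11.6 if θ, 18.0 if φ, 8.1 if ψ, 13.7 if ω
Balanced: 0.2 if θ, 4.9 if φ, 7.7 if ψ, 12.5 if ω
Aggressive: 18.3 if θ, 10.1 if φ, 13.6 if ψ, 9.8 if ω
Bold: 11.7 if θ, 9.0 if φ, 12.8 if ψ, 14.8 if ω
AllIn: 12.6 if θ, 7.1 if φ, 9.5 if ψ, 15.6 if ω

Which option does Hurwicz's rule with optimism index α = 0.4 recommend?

Aggressive

Conservative: 0.4·18.0 + 0.6·8.1 = 12.06
Balanced: 0.4·12.5 + 0.6·0.2 = 5.12
Aggressive: 0.4·18.3 + 0.6·9.8 = 13.2
Bold: 0.4·14.8 + 0.6·9.0 = 11.32
AllIn: 0.4·15.6 + 0.6·7.1 = 10.5
Highest Hurwicz score = 13.2 → Aggressive.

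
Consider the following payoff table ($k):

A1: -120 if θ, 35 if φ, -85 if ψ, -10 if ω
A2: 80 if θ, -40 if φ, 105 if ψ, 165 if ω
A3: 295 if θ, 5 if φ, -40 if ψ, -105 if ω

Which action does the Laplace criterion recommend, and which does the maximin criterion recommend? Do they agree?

laplace → A2; maximin → A2 (agree)

Row averages: A1=-45, A2=77.5, A3=38.75
Highest average = 77.5 → A2.
Row minima: A1=-120, A2=-40, A3=-105
Best worst-case = -40 → A2.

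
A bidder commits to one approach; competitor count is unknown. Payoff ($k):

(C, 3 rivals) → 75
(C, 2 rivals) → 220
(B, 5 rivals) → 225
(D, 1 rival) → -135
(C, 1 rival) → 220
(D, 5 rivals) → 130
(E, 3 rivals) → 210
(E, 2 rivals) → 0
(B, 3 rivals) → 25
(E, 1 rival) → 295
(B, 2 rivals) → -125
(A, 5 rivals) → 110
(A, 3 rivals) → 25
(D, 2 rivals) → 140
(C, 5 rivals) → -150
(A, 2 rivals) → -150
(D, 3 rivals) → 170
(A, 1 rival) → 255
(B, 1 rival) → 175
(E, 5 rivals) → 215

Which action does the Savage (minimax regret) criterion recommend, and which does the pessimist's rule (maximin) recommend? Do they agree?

minimax regret → E; maximin → E (agree)

Column bests: 1 rival=295, 2 rivals=220, 3 rivals=210, 5 rivals=225.
A regrets: 40, 370, 185, 115 → max 370
B regrets: 120, 345, 185, 0 → max 345
C regrets: 75, 0, 135, 375 → max 375
D regrets: 430, 80, 40, 95 → max 430
E regrets: 0, 220, 0, 10 → max 220
Smallest max regret = 220 → E.
Row minima: A=-150, B=-125, C=-150, D=-135, E=0
Best worst-case = 0 → E.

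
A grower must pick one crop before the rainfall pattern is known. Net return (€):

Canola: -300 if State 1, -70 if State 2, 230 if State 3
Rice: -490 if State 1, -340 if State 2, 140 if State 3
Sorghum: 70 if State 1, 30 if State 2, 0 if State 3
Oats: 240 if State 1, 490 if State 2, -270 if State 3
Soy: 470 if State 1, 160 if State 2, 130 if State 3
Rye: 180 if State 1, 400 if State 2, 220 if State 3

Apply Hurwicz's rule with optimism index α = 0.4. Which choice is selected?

Canola: 0.4·230 + 0.6·(-300) = -88
Rice: 0.4·140 + 0.6·(-490) = -238
Sorghum: 0.4·70 + 0.6·0 = 28
Oats: 0.4·490 + 0.6·(-270) = 34
Soy: 0.4·470 + 0.6·130 = 266
Rye: 0.4·400 + 0.6·180 = 268
Highest Hurwicz score = 268 → Rye.

Rye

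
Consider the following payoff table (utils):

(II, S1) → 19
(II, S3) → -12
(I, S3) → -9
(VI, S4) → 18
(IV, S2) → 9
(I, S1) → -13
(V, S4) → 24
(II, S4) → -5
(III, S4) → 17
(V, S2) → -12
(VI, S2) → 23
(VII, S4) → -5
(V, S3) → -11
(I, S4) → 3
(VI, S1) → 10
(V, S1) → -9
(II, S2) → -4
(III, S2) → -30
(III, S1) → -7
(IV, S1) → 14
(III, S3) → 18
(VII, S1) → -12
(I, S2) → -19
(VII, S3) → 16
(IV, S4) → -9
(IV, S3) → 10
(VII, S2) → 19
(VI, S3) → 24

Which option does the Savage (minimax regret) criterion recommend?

Column bests: S1=19, S2=23, S3=24, S4=24.
I regrets: 32, 42, 33, 21 → max 42
II regrets: 0, 27, 36, 29 → max 36
III regrets: 26, 53, 6, 7 → max 53
IV regrets: 5, 14, 14, 33 → max 33
V regrets: 28, 35, 35, 0 → max 35
VI regrets: 9, 0, 0, 6 → max 9
VII regrets: 31, 4, 8, 29 → max 31
Smallest max regret = 9 → VI.

VI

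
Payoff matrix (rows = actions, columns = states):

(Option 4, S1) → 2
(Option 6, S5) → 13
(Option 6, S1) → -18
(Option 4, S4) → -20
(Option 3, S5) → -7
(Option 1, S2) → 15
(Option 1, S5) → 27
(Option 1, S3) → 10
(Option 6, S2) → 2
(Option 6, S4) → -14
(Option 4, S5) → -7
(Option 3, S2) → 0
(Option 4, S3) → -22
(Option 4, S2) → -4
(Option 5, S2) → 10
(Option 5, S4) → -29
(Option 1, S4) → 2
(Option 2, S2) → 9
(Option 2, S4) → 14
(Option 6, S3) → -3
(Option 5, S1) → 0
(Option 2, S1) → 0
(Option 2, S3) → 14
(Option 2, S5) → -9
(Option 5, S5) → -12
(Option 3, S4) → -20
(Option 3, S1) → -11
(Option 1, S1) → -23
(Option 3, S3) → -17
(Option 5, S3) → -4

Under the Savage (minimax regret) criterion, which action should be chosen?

Option 1

Column bests: S1=2, S2=15, S3=14, S4=14, S5=27.
Option 1 regrets: 25, 0, 4, 12, 0 → max 25
Option 2 regrets: 2, 6, 0, 0, 36 → max 36
Option 3 regrets: 13, 15, 31, 34, 34 → max 34
Option 4 regrets: 0, 19, 36, 34, 34 → max 36
Option 5 regrets: 2, 5, 18, 43, 39 → max 43
Option 6 regrets: 20, 13, 17, 28, 14 → max 28
Smallest max regret = 25 → Option 1.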